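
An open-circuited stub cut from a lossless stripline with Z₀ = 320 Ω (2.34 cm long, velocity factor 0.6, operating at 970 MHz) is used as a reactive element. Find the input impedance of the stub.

λ = v/f = 0.6·c / 970 MHz = 0.186 m
βl = 2π·l/λ = 2π × 0.126 = 45.4°
tan(βl) = 1.01
For an open-circuited stub, Z_in = −jZ_0·cot(βl) = −jZ_0/tan(βl)

Z_in ≈ −j316 Ω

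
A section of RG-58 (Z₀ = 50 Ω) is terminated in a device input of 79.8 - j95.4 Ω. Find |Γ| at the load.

Γ = (Z_L − Z_0)/(Z_L + Z_0) = (29.8 − j95.4)/(129.8 − j95.4)
|Γ| = 99.9/161

|Γ| ≈ 0.62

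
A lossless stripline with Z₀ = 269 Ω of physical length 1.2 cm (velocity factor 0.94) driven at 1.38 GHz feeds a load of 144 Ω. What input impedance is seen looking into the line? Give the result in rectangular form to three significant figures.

Z_in ≈ 159 + j71.2 Ω

λ = v/f = 0.94·c / 1.38 GHz = 0.204 m
βl = 2π·l/λ = 2π × 0.0587 = 21.1°
tan(βl) = tan(21.1°) = 0.387
Z_in = Z_0·(Z_L + jZ_0·tanβl)/(Z_0 + jZ_L·tanβl)
     = 269·(144 + j104)/(269 + j55.7)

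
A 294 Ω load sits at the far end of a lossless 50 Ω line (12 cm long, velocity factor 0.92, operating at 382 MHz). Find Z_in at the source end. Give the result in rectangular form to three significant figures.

Z_in ≈ 11.3 − j28 Ω

λ = v/f = 0.92·c / 382 MHz = 0.723 m
βl = 2π·l/λ = 2π × 0.166 = 59.8°
tan(βl) = tan(59.8°) = 1.72
Z_in = Z_0·(Z_L + jZ_0·tanβl)/(Z_0 + jZ_L·tanβl)
     = 50·(294 + j85.9)/(50 + j505)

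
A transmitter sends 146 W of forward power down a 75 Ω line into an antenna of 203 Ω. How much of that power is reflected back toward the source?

P_reflected ≈ 31 W

Γ = (203 − 75)/(203 + 75) = 0.46
|Γ|² = 0.212
P_refl = |Γ|²·P_inc = 31 W, P_del = (1 − |Γ|²)·P_inc = 115 W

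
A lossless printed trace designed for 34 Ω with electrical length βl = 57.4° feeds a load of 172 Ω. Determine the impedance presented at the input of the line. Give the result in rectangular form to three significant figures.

tan(βl) = tan(57.4°) = 1.56
Z_in = Z_0·(Z_L + jZ_0·tanβl)/(Z_0 + jZ_L·tanβl)
     = 34·(172 + j53.2)/(34 + j269)

Z_in ≈ 9.32 − j20.6 Ω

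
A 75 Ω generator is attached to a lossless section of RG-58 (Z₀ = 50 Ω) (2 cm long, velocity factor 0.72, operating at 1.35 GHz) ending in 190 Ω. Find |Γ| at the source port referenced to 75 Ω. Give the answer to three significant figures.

λ = v/f = 0.72·c / 1.35 GHz = 0.16 m
βl = 2π·l/λ = 2π × 0.125 = 45°
tan(βl) = 1
Z_in = Z_0·(Z_L + jZ_0·tanβl)/(Z_0 + jZ_L·tanβl) = 24.6 − j43.5 Ω
Γ_s = (Z_in − Z_s)/(Z_in + Z_s) = (-50.4 − j43.5)/(99.6 − j43.5), |Γ_s| = 0.613

|Γ| ≈ 0.613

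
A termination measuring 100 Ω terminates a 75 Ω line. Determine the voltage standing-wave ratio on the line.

Γ = (100 − 75)/(100 + 75) = 0.143
VSWR = (1 + 0.143)/(1 − 0.143)

VSWR ≈ 1.33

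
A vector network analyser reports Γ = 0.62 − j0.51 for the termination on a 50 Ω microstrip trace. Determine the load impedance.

Z_L = Z_0·(1 + Γ)/(1 − Γ) = 50·(1.62 − j0.51)/(0.38 + j0.51)

Z_L ≈ 43.9 − j126 Ω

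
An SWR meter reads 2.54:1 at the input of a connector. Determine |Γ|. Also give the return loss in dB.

|Γ| ≈ 0.435; return loss ≈ 7.23 dB

|Γ| = (S − 1)/(S + 1) = (2.54 − 1)/(2.54 + 1) = 1.54/3.54
RL = −20·log₁₀|Γ| = −20·log₁₀(0.435)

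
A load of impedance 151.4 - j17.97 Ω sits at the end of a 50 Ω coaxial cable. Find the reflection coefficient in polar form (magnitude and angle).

Γ ≈ 0.509 ∠ -4.95°

Γ = (Z_L − Z_0)/(Z_L + Z_0) = (101.4 − j17.97)/(201.4 − j17.97)
|Γ| = 103/202 = 0.509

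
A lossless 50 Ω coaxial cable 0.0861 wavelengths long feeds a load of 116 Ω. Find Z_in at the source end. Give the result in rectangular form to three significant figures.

βl = 2π × 0.0861 = 31°
tan(βl) = tan(31°) = 0.601
Z_in = Z_0·(Z_L + jZ_0·tanβl)/(Z_0 + jZ_L·tanβl)
     = 50·(116 + j30)/(50 + j69.7)

Z_in ≈ 53.6 − j44.7 Ω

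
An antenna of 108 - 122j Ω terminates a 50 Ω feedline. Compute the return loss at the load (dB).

RL ≈ 3.39 dB

Γ = (58 − j122)/(158 − j122), |Γ| = 0.677
RL = −20·log₁₀|Γ| = −20·log₁₀(0.677)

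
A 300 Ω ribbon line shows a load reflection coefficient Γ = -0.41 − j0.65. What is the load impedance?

Z_L = Z_0·(1 + Γ)/(1 − Γ) = 300·(0.59 − j0.65)/(1.41 + j0.65)

Z_L ≈ 50.9 − j162 Ω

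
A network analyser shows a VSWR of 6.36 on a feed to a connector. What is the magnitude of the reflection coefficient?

|Γ| ≈ 0.728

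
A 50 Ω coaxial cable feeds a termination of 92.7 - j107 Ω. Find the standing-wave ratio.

VSWR ≈ 4.65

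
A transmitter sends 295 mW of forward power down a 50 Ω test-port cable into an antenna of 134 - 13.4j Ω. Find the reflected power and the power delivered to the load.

P_reflected ≈ 62.7 mW; P_delivered ≈ 232 mW

|Γ| = |(84 − j13.4)/(184 − j13.4)| = 0.461
|Γ|² = 0.213
P_refl = |Γ|²·P_inc = 62.7 mW, P_del = (1 − |Γ|²)·P_inc = 232 mW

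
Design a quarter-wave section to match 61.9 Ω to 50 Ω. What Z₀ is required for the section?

Z_qwt = √(Z_0·R_L) = √(50 × 61.9) = √3095

Z_qwt ≈ 55.6 Ω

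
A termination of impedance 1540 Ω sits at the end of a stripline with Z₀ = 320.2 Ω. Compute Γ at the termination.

Γ = 0.656

Γ = (Z_L − Z_0)/(Z_L + Z_0) = (1540 − 320.2)/(1540 + 320.2) = 1220/1860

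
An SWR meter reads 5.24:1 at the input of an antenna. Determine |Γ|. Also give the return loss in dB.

|Γ| = (S − 1)/(S + 1) = (5.24 − 1)/(5.24 + 1) = 4.24/6.24
RL = −20·log₁₀|Γ| = −20·log₁₀(0.679)

|Γ| ≈ 0.679; return loss ≈ 3.36 dB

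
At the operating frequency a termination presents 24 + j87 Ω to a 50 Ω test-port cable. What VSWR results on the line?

Γ = (Z_L − Z_0)/(Z_L + Z_0) = (-26 + j87)/(74 + j87)
|Γ| = 90.8/114 = 0.795
VSWR = (1 + |Γ|)/(1 − |Γ|) = 1.8/0.205

VSWR ≈ 8.76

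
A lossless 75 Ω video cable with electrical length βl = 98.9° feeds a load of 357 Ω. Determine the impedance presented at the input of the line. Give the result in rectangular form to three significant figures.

Z_in ≈ 16.1 + j11.2 Ω

tan(βl) = tan(98.9°) = -6.39
Z_in = Z_0·(Z_L + jZ_0·tanβl)/(Z_0 + jZ_L·tanβl)
     = 75·(357 − j479)/(75 − j2280)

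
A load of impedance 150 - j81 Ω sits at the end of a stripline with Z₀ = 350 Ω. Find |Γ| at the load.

|Γ| ≈ 0.426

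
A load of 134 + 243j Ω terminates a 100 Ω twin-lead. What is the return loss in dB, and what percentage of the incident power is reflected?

RL ≈ 2.77 dB; 52.9% of incident power reflected

Γ = (34 + j243)/(234 + j243), |Γ| = 0.727
RL = −20·log₁₀(0.727) = 2.77 dB
P_refl/P_inc = |Γ|² = 0.529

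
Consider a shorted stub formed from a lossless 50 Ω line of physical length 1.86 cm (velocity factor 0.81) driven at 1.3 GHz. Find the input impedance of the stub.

λ = v/f = 0.81·c / 1.3 GHz = 0.187 m
βl = 2π·l/λ = 2π × 0.0995 = 35.8°
tan(βl) = 0.722
For a shorted stub, Z_in = jZ_0·tan(βl)

Z_in ≈ +j36.1 Ω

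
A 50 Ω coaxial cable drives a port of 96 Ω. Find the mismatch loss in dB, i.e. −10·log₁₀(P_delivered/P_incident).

mismatch loss ≈ 0.454 dB

Γ = (96 − 50)/(96 + 50) = 0.315
|Γ|² = 0.0993, so P_del/P_inc = 1 − |Γ|² = 0.901
ML = −10·log₁₀(1 − |Γ|²)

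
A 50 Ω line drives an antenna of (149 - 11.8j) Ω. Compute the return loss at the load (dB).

RL ≈ 6.02 dB

Γ = (99 − j11.8)/(199 − j11.8), |Γ| = 0.5
RL = −20·log₁₀|Γ| = −20·log₁₀(0.5)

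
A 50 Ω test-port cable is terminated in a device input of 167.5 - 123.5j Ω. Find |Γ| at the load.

|Γ| ≈ 0.682

Γ = (Z_L − Z_0)/(Z_L + Z_0) = (117.5 − j123.5)/(217.5 − j123.5)
|Γ| = 170/250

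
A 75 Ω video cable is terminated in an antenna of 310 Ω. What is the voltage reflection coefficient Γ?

Γ = 0.61

Γ = (Z_L − Z_0)/(Z_L + Z_0) = (310 − 75)/(310 + 75) = 235/385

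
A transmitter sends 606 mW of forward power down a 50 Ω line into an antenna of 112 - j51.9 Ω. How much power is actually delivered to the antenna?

P_delivered ≈ 469 mW

|Γ| = |(62 − j51.9)/(162 − j51.9)| = 0.475
|Γ|² = 0.226
P_refl = |Γ|²·P_inc = 137 mW, P_del = (1 − |Γ|²)·P_inc = 469 mW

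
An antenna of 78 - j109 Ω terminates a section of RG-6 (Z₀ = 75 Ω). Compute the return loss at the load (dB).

Γ = (3 − j109)/(153 − j109), |Γ| = 0.58
RL = −20·log₁₀|Γ| = −20·log₁₀(0.58)

RL ≈ 4.72 dB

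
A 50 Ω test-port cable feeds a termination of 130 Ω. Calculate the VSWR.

VSWR ≈ 2.6

For a purely resistive load, VSWR = R_L/Z_0 or Z_0/R_L (whichever > 1) = 130/50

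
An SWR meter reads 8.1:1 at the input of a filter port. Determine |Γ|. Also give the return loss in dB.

|Γ| ≈ 0.78; return loss ≈ 2.16 dB

|Γ| = (S − 1)/(S + 1) = (8.1 − 1)/(8.1 + 1) = 7.1/9.1
RL = −20·log₁₀|Γ| = −20·log₁₀(0.78)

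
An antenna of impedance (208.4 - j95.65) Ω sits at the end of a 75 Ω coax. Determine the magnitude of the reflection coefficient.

|Γ| ≈ 0.549

Γ = (Z_L − Z_0)/(Z_L + Z_0) = (133.4 − j95.65)/(283.4 − j95.65)
|Γ| = 164/299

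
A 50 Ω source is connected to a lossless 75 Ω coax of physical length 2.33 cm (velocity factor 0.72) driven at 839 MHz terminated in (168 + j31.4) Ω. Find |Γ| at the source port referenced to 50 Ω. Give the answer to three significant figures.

λ = v/f = 0.72·c / 839 MHz = 0.257 m
βl = 2π·l/λ = 2π × 0.0905 = 32.6°
tan(βl) = 0.639
Z_in = Z_0·(Z_L + jZ_0·tanβl)/(Z_0 + jZ_L·tanβl) = 91.5 − j70.5 Ω
Γ_s = (Z_in − Z_s)/(Z_in + Z_s) = (41.5 − j70.5)/(142 − j70.5), |Γ_s| = 0.518

|Γ| ≈ 0.518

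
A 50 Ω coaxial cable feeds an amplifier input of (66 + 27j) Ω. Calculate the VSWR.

Γ = (Z_L − Z_0)/(Z_L + Z_0) = (16 + j27)/(116 + j27)
|Γ| = 31.4/119 = 0.264
VSWR = (1 + |Γ|)/(1 − |Γ|) = 1.26/0.736

VSWR ≈ 1.72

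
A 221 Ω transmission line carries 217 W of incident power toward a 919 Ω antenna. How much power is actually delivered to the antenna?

P_delivered ≈ 136 W

Γ = (919 − 221)/(919 + 221) = 0.612
|Γ|² = 0.375
P_refl = |Γ|²·P_inc = 81.4 W, P_del = (1 − |Γ|²)·P_inc = 136 W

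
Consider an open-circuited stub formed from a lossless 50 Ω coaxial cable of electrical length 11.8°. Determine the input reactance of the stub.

tan(βl) = 0.209
For an open-circuited stub, Z_in = −jZ_0·cot(βl) = −jZ_0/tan(βl)

X_in ≈ -239 Ω (capacitive)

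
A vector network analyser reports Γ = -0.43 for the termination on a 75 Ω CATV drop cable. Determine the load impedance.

Z_L ≈ 29.9 Ω

Z_L = Z_0·(1 + Γ)/(1 − Γ) = 75·(0.57)/(1.43)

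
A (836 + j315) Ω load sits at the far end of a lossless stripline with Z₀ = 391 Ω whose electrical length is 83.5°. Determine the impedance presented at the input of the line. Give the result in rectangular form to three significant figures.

tan(βl) = tan(83.5°) = 8.78
Z_in = Z_0·(Z_L + jZ_0·tanβl)/(Z_0 + jZ_L·tanβl)
     = 391·(836 + j3750)/(-2370 + j7340)

Z_in ≈ 168 − j98.8 Ω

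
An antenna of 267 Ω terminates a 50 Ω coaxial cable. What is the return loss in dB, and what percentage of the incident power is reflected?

RL ≈ 3.29 dB; 46.9% of incident power reflected

Γ = (267 − 50)/(267 + 50) = 0.685
RL = −20·log₁₀(0.685) = 3.29 dB
P_refl/P_inc = |Γ|² = 0.469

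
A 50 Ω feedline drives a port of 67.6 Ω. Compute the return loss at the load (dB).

RL ≈ 16.5 dB

Γ = (67.6 − 50)/(67.6 + 50) = 0.15
RL = −20·log₁₀|Γ| = −20·log₁₀(0.15)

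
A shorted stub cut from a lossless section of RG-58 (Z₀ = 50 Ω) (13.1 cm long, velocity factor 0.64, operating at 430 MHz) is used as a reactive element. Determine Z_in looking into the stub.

Z_in ≈ −j179 Ω

λ = v/f = 0.64·c / 430 MHz = 0.447 m
βl = 2π·l/λ = 2π × 0.293 = 106°
tan(βl) = -3.58
For a shorted stub, Z_in = jZ_0·tan(βl)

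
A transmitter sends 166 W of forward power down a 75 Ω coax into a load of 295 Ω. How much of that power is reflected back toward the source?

P_reflected ≈ 58.7 W

Γ = (295 − 75)/(295 + 75) = 0.595
|Γ|² = 0.354
P_refl = |Γ|²·P_inc = 58.7 W, P_del = (1 − |Γ|²)·P_inc = 107 W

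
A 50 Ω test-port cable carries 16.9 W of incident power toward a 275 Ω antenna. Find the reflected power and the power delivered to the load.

P_reflected ≈ 8.1 W; P_delivered ≈ 8.8 W

Γ = (275 − 50)/(275 + 50) = 0.692
|Γ|² = 0.479
P_refl = |Γ|²·P_inc = 8.1 W, P_del = (1 − |Γ|²)·P_inc = 8.8 W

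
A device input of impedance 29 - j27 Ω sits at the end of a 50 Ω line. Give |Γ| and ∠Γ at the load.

Γ ≈ 0.41 ∠ -109°

Γ = (Z_L − Z_0)/(Z_L + Z_0) = (-21 − j27)/(79 − j27)
|Γ| = 34.2/83.5 = 0.41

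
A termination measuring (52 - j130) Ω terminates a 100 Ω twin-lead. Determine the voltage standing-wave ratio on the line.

VSWR ≈ 5.51

Γ = (Z_L − Z_0)/(Z_L + Z_0) = (-48 − j130)/(152 − j130)
|Γ| = 139/200 = 0.693
VSWR = (1 + |Γ|)/(1 − |Γ|) = 1.69/0.307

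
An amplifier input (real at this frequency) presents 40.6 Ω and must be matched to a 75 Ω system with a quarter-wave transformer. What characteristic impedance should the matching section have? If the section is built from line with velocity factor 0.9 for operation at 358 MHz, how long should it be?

Z_qwt = √(Z_0·R_L) = √(75 × 40.6) = √3045
λ = 0.9·c/f = 0.754 m, so l = λ/4 = 0.189 m

Z_qwt ≈ 55.2 Ω; length ≈ 18.9 cm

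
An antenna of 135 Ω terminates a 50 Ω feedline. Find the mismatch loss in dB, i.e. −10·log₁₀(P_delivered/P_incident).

mismatch loss ≈ 1.03 dB

Γ = (135 − 50)/(135 + 50) = 0.459
|Γ|² = 0.211, so P_del/P_inc = 1 − |Γ|² = 0.789
ML = −10·log₁₀(1 − |Γ|²)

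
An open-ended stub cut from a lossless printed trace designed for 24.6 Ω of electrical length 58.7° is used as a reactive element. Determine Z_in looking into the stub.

Z_in ≈ −j15 Ω

tan(βl) = 1.64
For an open-ended stub, Z_in = −jZ_0·cot(βl) = −jZ_0/tan(βl)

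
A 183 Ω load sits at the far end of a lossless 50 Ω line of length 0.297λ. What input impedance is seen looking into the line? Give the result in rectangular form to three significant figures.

βl = 2π × 0.297 = 107°
tan(βl) = tan(107°) = -3.29
Z_in = Z_0·(Z_L + jZ_0·tanβl)/(Z_0 + jZ_L·tanβl)
     = 50·(183 − j164)/(50 − j602)

Z_in ≈ 14.8 + j14 Ω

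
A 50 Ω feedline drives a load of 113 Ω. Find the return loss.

Γ = (113 − 50)/(113 + 50) = 0.387
RL = −20·log₁₀|Γ| = −20·log₁₀(0.387)

RL ≈ 8.26 dB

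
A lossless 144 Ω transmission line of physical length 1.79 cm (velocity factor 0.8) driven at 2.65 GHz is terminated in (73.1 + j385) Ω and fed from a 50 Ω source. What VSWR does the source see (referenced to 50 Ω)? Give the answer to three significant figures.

λ = v/f = 0.8·c / 2.65 GHz = 0.0906 m
βl = 2π·l/λ = 2π × 0.198 = 71.2°
tan(βl) = 2.93
Z_in = Z_0·(Z_L + jZ_0·tanβl)/(Z_0 + jZ_L·tanβl) = 14.3 − j115 Ω
Γ_s = (Z_in − Z_s)/(Z_in + Z_s) = (-35.7 − j115)/(64.3 − j115), |Γ_s| = 0.914
VSWR = (1 + |Γ_s|)/(1 − |Γ_s|)

VSWR ≈ 22.2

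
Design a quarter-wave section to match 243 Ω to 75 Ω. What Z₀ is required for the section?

Z_qwt ≈ 135 Ω

Z_qwt = √(Z_0·R_L) = √(75 × 243) = √18220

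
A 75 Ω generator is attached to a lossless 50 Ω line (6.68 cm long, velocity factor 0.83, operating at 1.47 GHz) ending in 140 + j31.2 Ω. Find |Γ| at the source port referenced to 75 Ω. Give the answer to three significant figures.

|Γ| ≈ 0.521

λ = v/f = 0.83·c / 1.47 GHz = 0.169 m
βl = 2π·l/λ = 2π × 0.394 = 142°
tan(βl) = -0.782
Z_in = Z_0·(Z_L + jZ_0·tanβl)/(Z_0 + jZ_L·tanβl) = 32.2 + j42.1 Ω
Γ_s = (Z_in − Z_s)/(Z_in + Z_s) = (-42.8 + j42.1)/(107 + j42.1), |Γ_s| = 0.521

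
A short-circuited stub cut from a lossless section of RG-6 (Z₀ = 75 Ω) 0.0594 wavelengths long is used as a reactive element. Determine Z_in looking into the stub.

Z_in ≈ +j29.4 Ω

βl = 2π × 0.0594 = 21.4°
tan(βl) = 0.392
For a short-circuited stub, Z_in = jZ_0·tan(βl)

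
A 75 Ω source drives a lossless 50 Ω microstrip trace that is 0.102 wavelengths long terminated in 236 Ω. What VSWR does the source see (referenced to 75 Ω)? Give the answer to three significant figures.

βl = 2π × 0.102 = 36.7°
tan(βl) = 0.746
Z_in = Z_0·(Z_L + jZ_0·tanβl)/(Z_0 + jZ_L·tanβl) = 27.4 − j59.2 Ω
Γ_s = (Z_in − Z_s)/(Z_in + Z_s) = (-47.6 − j59.2)/(102 − j59.2), |Γ_s| = 0.642
VSWR = (1 + |Γ_s|)/(1 − |Γ_s|)

VSWR ≈ 4.59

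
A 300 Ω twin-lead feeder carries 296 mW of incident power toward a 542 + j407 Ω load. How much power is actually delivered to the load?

|Γ| = |(242 + j407)/(842 + j407)| = 0.506
|Γ|² = 0.256
P_refl = |Γ|²·P_inc = 75.9 mW, P_del = (1 − |Γ|²)·P_inc = 220 mW

P_delivered ≈ 220 mW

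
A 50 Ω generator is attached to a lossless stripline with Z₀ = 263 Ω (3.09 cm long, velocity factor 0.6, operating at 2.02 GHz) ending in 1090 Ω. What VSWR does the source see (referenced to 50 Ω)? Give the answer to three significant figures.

λ = v/f = 0.6·c / 2.02 GHz = 0.0891 m
βl = 2π·l/λ = 2π × 0.347 = 125°
tan(βl) = -1.44
Z_in = Z_0·(Z_L + jZ_0·tanβl)/(Z_0 + jZ_L·tanβl) = 91.6 + j168 Ω
Γ_s = (Z_in − Z_s)/(Z_in + Z_s) = (41.6 + j168)/(142 + j168), |Γ_s| = 0.787
VSWR = (1 + |Γ_s|)/(1 − |Γ_s|)

VSWR ≈ 8.4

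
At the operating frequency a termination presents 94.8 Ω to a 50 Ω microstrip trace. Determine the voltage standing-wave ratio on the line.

VSWR ≈ 1.9

Γ = (94.8 − 50)/(94.8 + 50) = 0.309
VSWR = (1 + 0.309)/(1 − 0.309)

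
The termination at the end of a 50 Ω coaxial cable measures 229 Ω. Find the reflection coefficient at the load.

Γ = (Z_L − Z_0)/(Z_L + Z_0) = (229 − 50)/(229 + 50) = 179/279

Γ = 0.642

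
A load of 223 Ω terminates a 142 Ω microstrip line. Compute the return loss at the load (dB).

Γ = (223 − 142)/(223 + 142) = 0.222
RL = −20·log₁₀|Γ| = −20·log₁₀(0.222)

RL ≈ 13.1 dB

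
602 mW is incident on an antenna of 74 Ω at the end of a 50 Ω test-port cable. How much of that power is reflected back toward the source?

P_reflected ≈ 22.6 mW

Γ = (74 − 50)/(74 + 50) = 0.194
|Γ|² = 0.0375
P_refl = |Γ|²·P_inc = 22.6 mW, P_del = (1 − |Γ|²)·P_inc = 579 mW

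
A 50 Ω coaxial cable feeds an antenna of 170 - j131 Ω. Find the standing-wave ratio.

Γ = (Z_L − Z_0)/(Z_L + Z_0) = (120 − j131)/(220 − j131)
|Γ| = 178/256 = 0.694
VSWR = (1 + |Γ|)/(1 − |Γ|) = 1.69/0.306

VSWR ≈ 5.53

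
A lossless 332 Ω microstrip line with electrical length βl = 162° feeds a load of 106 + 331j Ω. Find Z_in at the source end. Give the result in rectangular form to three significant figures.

tan(βl) = tan(162°) = -0.325
Z_in = Z_0·(Z_L + jZ_0·tanβl)/(Z_0 + jZ_L·tanβl)
     = 332·(106 + j223)/(440 − j34.4)

Z_in ≈ 66.5 + j174 Ω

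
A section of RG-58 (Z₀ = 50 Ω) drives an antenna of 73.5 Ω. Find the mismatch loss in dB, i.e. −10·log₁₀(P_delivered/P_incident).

mismatch loss ≈ 0.16 dB

Γ = (73.5 − 50)/(73.5 + 50) = 0.19
|Γ|² = 0.0362, so P_del/P_inc = 1 − |Γ|² = 0.964
ML = −10·log₁₀(1 − |Γ|²)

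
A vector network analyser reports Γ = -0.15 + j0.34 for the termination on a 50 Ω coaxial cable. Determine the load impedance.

Z_L = Z_0·(1 + Γ)/(1 − Γ) = 50·(0.85 + j0.34)/(1.15 − j0.34)

Z_L ≈ 30 + j23.6 Ω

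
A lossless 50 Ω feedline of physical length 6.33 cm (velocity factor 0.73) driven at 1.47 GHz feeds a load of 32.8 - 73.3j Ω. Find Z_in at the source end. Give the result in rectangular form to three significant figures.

Z_in ≈ 236 − j79.2 Ω

λ = v/f = 0.73·c / 1.47 GHz = 0.149 m
βl = 2π·l/λ = 2π × 0.425 = 153°
tan(βl) = tan(153°) = -0.51
Z_in = Z_0·(Z_L + jZ_0·tanβl)/(Z_0 + jZ_L·tanβl)
     = 50·(32.8 − j98.8)/(12.6 − j16.7)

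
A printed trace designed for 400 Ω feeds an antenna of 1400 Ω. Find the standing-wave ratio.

VSWR ≈ 3.5

Γ = (1400 − 400)/(1400 + 400) = 0.556
VSWR = (1 + 0.556)/(1 − 0.556)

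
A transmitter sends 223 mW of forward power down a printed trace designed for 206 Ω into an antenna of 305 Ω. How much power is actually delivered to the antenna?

Γ = (305 − 206)/(305 + 206) = 0.194
|Γ|² = 0.0375
P_refl = |Γ|²·P_inc = 8.37 mW, P_del = (1 − |Γ|²)·P_inc = 215 mW

P_delivered ≈ 215 mW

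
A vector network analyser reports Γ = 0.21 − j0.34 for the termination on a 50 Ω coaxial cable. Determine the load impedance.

Z_L = Z_0·(1 + Γ)/(1 − Γ) = 50·(1.21 − j0.34)/(0.79 + j0.34)

Z_L ≈ 56.8 − j46 Ω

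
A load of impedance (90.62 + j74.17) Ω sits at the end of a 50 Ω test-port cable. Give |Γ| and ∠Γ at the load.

Γ ≈ 0.532 ∠ 33.5°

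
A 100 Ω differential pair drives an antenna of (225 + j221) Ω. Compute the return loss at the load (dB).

RL ≈ 3.8 dB

Γ = (125 + j221)/(325 + j221), |Γ| = 0.646
RL = −20·log₁₀|Γ| = −20·log₁₀(0.646)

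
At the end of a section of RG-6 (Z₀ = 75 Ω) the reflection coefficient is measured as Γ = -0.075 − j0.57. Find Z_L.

Z_L = Z_0·(1 + Γ)/(1 − Γ) = 75·(0.925 − j0.57)/(1.07 + j0.57)

Z_L ≈ 33.9 − j57.7 Ω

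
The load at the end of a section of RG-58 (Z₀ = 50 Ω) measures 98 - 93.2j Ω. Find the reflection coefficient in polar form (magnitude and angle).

Γ ≈ 0.599 ∠ -30.6°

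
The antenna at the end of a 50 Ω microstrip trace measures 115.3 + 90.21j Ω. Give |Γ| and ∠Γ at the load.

Γ = (Z_L − Z_0)/(Z_L + Z_0) = (65.3 + j90.21)/(165.3 + j90.21)
|Γ| = 111/188 = 0.591

Γ ≈ 0.591 ∠ 25.5°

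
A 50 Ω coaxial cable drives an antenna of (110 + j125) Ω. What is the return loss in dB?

RL ≈ 3.31 dB

Γ = (60 + j125)/(160 + j125), |Γ| = 0.683
RL = −20·log₁₀|Γ| = −20·log₁₀(0.683)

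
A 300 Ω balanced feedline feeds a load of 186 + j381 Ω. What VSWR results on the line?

Γ = (Z_L − Z_0)/(Z_L + Z_0) = (-114 + j381)/(486 + j381)
|Γ| = 398/618 = 0.644
VSWR = (1 + |Γ|)/(1 − |Γ|) = 1.64/0.356

VSWR ≈ 4.62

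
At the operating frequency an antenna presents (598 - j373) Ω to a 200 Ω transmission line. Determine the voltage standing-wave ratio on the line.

VSWR ≈ 4.25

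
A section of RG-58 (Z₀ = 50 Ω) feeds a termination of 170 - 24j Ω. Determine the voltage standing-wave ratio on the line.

Γ = (Z_L − Z_0)/(Z_L + Z_0) = (120 − j24)/(220 − j24)
|Γ| = 122/221 = 0.553
VSWR = (1 + |Γ|)/(1 − |Γ|) = 1.55/0.447

VSWR ≈ 3.47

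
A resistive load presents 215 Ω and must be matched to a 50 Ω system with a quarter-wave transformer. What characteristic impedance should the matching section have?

Z_qwt ≈ 104 Ω

Z_qwt = √(Z_0·R_L) = √(50 × 215) = √10750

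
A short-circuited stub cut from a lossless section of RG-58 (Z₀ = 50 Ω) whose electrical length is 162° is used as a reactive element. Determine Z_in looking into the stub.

Z_in ≈ −j16.2 Ω

tan(βl) = -0.325
For a short-circuited stub, Z_in = jZ_0·tan(βl)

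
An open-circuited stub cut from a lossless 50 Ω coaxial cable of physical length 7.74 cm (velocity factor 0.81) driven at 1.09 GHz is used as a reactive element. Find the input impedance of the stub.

λ = v/f = 0.81·c / 1.09 GHz = 0.223 m
βl = 2π·l/λ = 2π × 0.347 = 125°
tan(βl) = -1.43
For an open-circuited stub, Z_in = −jZ_0·cot(βl) = −jZ_0/tan(βl)

Z_in ≈ +j35 Ω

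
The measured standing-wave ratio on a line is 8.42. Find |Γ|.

|Γ| = (S − 1)/(S + 1) = (8.42 − 1)/(8.42 + 1) = 7.42/9.42

|Γ| ≈ 0.788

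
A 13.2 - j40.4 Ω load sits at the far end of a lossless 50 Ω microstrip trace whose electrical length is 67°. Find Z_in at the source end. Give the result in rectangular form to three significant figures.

Z_in ≈ 9.81 + j24.6 Ω

tan(βl) = tan(67°) = 2.36
Z_in = Z_0·(Z_L + jZ_0·tanβl)/(Z_0 + jZ_L·tanβl)
     = 50·(13.2 + j77.4)/(145 + j31.1)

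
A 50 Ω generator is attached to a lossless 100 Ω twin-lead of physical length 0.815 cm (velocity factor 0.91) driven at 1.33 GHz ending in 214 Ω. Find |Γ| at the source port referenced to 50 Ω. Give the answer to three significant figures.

|Γ| ≈ 0.609

λ = v/f = 0.91·c / 1.33 GHz = 0.205 m
βl = 2π·l/λ = 2π × 0.0397 = 14.3°
tan(βl) = 0.255
Z_in = Z_0·(Z_L + jZ_0·tanβl)/(Z_0 + jZ_L·tanβl) = 176 − j70.3 Ω
Γ_s = (Z_in − Z_s)/(Z_in + Z_s) = (126 − j70.3)/(226 − j70.3), |Γ_s| = 0.609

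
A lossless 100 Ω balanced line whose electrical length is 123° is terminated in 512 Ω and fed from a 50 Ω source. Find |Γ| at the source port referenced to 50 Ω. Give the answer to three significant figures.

|Γ| ≈ 0.663

tan(βl) = -1.54
Z_in = Z_0·(Z_L + jZ_0·tanβl)/(Z_0 + jZ_L·tanβl) = 27.3 + j61.5 Ω
Γ_s = (Z_in − Z_s)/(Z_in + Z_s) = (-22.7 + j61.5)/(77.3 + j61.5), |Γ_s| = 0.663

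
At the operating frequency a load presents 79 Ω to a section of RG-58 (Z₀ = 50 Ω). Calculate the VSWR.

Γ = (79 − 50)/(79 + 50) = 0.225
VSWR = (1 + 0.225)/(1 − 0.225)

VSWR ≈ 1.58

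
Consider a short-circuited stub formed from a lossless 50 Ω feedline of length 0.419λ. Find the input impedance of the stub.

βl = 2π × 0.419 = 151°
tan(βl) = -0.558
For a short-circuited stub, Z_in = jZ_0·tan(βl)

Z_in ≈ −j27.9 Ω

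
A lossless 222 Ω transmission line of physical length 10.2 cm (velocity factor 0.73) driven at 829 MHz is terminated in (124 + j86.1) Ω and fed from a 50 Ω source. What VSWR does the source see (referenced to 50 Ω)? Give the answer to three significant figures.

VSWR ≈ 2.53

λ = v/f = 0.73·c / 829 MHz = 0.264 m
βl = 2π·l/λ = 2π × 0.386 = 139°
tan(βl) = -0.869
Z_in = Z_0·(Z_L + jZ_0·tanβl)/(Z_0 + jZ_L·tanβl) = 108 − j40.9 Ω
Γ_s = (Z_in − Z_s)/(Z_in + Z_s) = (57.6 − j40.9)/(158 − j40.9), |Γ_s| = 0.434
VSWR = (1 + |Γ_s|)/(1 − |Γ_s|)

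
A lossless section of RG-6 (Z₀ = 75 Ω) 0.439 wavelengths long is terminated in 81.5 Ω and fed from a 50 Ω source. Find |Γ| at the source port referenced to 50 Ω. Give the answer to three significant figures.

βl = 2π × 0.439 = 158°
tan(βl) = -0.403
Z_in = Z_0·(Z_L + jZ_0·tanβl)/(Z_0 + jZ_L·tanβl) = 79.5 + j4.59 Ω
Γ_s = (Z_in − Z_s)/(Z_in + Z_s) = (29.5 + j4.59)/(129 + j4.59), |Γ_s| = 0.23

|Γ| ≈ 0.23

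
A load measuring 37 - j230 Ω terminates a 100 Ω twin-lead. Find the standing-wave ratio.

Γ = (Z_L − Z_0)/(Z_L + Z_0) = (-63 − j230)/(137 − j230)
|Γ| = 238/268 = 0.891
VSWR = (1 + |Γ|)/(1 − |Γ|) = 1.89/0.109

VSWR ≈ 17.3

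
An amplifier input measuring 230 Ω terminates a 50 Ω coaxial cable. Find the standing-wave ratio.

VSWR ≈ 4.6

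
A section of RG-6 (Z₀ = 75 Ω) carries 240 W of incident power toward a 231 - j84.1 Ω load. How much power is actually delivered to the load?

|Γ| = |(156 − j84.1)/(306 − j84.1)| = 0.558
|Γ|² = 0.312
P_refl = |Γ|²·P_inc = 74.9 W, P_del = (1 − |Γ|²)·P_inc = 165 W

P_delivered ≈ 165 W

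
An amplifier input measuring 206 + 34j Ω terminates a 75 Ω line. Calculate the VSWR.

VSWR ≈ 2.83

Γ = (Z_L − Z_0)/(Z_L + Z_0) = (131 + j34)/(281 + j34)
|Γ| = 135/283 = 0.478
VSWR = (1 + |Γ|)/(1 − |Γ|) = 1.48/0.522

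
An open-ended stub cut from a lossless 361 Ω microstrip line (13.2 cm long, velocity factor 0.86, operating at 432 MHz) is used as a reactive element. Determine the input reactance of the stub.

X_in ≈ -66.5 Ω (capacitive)

λ = v/f = 0.86·c / 432 MHz = 0.597 m
βl = 2π·l/λ = 2π × 0.221 = 79.6°
tan(βl) = 5.43
For an open-ended stub, Z_in = −jZ_0·cot(βl) = −jZ_0/tan(βl)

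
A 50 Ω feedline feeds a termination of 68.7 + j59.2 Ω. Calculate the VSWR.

Γ = (Z_L − Z_0)/(Z_L + Z_0) = (18.7 + j59.2)/(118.7 + j59.2)
|Γ| = 62.1/133 = 0.468
VSWR = (1 + |Γ|)/(1 − |Γ|) = 1.47/0.532

VSWR ≈ 2.76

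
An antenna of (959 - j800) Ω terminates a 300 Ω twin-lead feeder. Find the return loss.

RL ≈ 3.16 dB

Γ = (659 − j800)/(1259 − j800), |Γ| = 0.695
RL = −20·log₁₀|Γ| = −20·log₁₀(0.695)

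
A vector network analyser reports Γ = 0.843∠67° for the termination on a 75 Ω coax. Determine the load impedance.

Z_L = Z_0·(1 + Γ)/(1 − Γ) = 75·(1.33 + j0.776)/(0.671 − j0.776)

Z_L ≈ 20.6 + j111 Ω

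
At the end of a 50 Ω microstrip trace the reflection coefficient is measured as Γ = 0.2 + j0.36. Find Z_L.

Z_L = Z_0·(1 + Γ)/(1 − Γ) = 50·(1.2 + j0.36)/(0.8 − j0.36)

Z_L ≈ 54 + j46.8 Ω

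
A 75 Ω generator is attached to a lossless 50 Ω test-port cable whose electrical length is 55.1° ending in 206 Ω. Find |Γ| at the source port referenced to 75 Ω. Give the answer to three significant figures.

|Γ| ≈ 0.671

tan(βl) = 1.43
Z_in = Z_0·(Z_L + jZ_0·tanβl)/(Z_0 + jZ_L·tanβl) = 17.5 − j31.9 Ω
Γ_s = (Z_in − Z_s)/(Z_in + Z_s) = (-57.5 − j31.9)/(92.5 − j31.9), |Γ_s| = 0.671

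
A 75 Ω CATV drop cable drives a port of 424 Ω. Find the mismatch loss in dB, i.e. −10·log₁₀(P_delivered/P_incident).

mismatch loss ≈ 2.92 dB

Γ = (424 − 75)/(424 + 75) = 0.699
|Γ|² = 0.489, so P_del/P_inc = 1 − |Γ|² = 0.511
ML = −10·log₁₀(1 − |Γ|²)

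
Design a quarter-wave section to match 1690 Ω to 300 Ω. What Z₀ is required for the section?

Z_qwt = √(Z_0·R_L) = √(300 × 1690) = √507000

Z_qwt ≈ 712 Ω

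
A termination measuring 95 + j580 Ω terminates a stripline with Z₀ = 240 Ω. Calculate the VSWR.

Γ = (Z_L − Z_0)/(Z_L + Z_0) = (-145 + j580)/(335 + j580)
|Γ| = 598/670 = 0.893
VSWR = (1 + |Γ|)/(1 − |Γ|) = 1.89/0.107

VSWR ≈ 17.6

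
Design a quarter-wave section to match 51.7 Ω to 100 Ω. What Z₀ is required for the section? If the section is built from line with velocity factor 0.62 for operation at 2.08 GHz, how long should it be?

Z_qwt = √(Z_0·R_L) = √(100 × 51.7) = √5170
λ = 0.62·c/f = 0.0894 m, so l = λ/4 = 0.0224 m

Z_qwt ≈ 71.9 Ω; length ≈ 2.24 cm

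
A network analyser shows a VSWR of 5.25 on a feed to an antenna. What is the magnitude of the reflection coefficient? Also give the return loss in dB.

|Γ| = (S − 1)/(S + 1) = (5.25 − 1)/(5.25 + 1) = 4.25/6.25
RL = −20·log₁₀|Γ| = −20·log₁₀(0.68)

|Γ| ≈ 0.68; return loss ≈ 3.35 dB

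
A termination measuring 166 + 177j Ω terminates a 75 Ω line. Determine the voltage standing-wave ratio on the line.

VSWR ≈ 4.98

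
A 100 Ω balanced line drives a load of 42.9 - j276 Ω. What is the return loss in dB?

Γ = (-57.1 − j276)/(142.9 − j276), |Γ| = 0.907
RL = −20·log₁₀|Γ| = −20·log₁₀(0.907)

RL ≈ 0.849 dB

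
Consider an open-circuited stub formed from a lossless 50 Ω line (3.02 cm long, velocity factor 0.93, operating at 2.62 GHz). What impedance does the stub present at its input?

λ = v/f = 0.93·c / 2.62 GHz = 0.106 m
βl = 2π·l/λ = 2π × 0.284 = 102°
tan(βl) = -4.67
For an open-circuited stub, Z_in = −jZ_0·cot(βl) = −jZ_0/tan(βl)

Z_in ≈ +j10.7 Ω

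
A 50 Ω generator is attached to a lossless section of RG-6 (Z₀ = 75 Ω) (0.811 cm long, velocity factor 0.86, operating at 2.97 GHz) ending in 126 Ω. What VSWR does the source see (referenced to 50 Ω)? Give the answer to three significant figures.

VSWR ≈ 2.18

λ = v/f = 0.86·c / 2.97 GHz = 0.0869 m
βl = 2π·l/λ = 2π × 0.0934 = 33.6°
tan(βl) = 0.665
Z_in = Z_0·(Z_L + jZ_0·tanβl)/(Z_0 + jZ_L·tanβl) = 80.9 − j40.4 Ω
Γ_s = (Z_in − Z_s)/(Z_in + Z_s) = (30.9 − j40.4)/(131 − j40.4), |Γ_s| = 0.371
VSWR = (1 + |Γ_s|)/(1 − |Γ_s|)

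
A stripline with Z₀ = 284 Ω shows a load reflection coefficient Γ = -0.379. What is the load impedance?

Z_L ≈ 128 Ω

Z_L = Z_0·(1 + Γ)/(1 − Γ) = 284·(0.621)/(1.38)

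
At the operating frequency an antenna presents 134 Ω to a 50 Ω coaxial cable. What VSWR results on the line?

VSWR ≈ 2.68

For a purely resistive load, VSWR = R_L/Z_0 or Z_0/R_L (whichever > 1) = 134/50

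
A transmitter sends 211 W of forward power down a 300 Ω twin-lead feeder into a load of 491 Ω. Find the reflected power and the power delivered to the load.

P_reflected ≈ 12.3 W; P_delivered ≈ 199 W

Γ = (491 − 300)/(491 + 300) = 0.241
|Γ|² = 0.0583
P_refl = |Γ|²·P_inc = 12.3 W, P_del = (1 − |Γ|²)·P_inc = 199 W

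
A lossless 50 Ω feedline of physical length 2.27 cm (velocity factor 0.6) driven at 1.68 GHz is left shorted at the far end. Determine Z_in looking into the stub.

Z_in ≈ +j205 Ω

λ = v/f = 0.6·c / 1.68 GHz = 0.107 m
βl = 2π·l/λ = 2π × 0.212 = 76.3°
tan(βl) = 4.09
For a shorted stub, Z_in = jZ_0·tan(βl)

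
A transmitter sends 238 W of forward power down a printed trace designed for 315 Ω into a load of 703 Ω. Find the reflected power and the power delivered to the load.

Γ = (703 − 315)/(703 + 315) = 0.381
|Γ|² = 0.145
P_refl = |Γ|²·P_inc = 34.6 W, P_del = (1 − |Γ|²)·P_inc = 203 W

P_reflected ≈ 34.6 W; P_delivered ≈ 203 W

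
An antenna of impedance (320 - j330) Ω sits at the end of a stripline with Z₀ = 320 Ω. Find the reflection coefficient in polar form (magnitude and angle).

Γ = (Z_L − Z_0)/(Z_L + Z_0) = (0 − j330)/(640 − j330)
|Γ| = 330/720 = 0.458

Γ ≈ 0.458 ∠ -62.7°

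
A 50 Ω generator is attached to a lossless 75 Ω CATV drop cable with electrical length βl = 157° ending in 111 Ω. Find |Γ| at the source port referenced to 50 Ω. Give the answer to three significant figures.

|Γ| ≈ 0.353

tan(βl) = -0.424
Z_in = Z_0·(Z_L + jZ_0·tanβl)/(Z_0 + jZ_L·tanβl) = 93.9 + j27.2 Ω
Γ_s = (Z_in − Z_s)/(Z_in + Z_s) = (43.9 + j27.2)/(144 + j27.2), |Γ_s| = 0.353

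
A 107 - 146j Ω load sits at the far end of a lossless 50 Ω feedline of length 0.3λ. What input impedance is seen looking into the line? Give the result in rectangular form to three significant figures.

Z_in ≈ 10.5 + j28.9 Ω

βl = 2π × 0.3 = 108°
tan(βl) = tan(108°) = -3.08
Z_in = Z_0·(Z_L + jZ_0·tanβl)/(Z_0 + jZ_L·tanβl)
     = 50·(107 − j300)/(-399 − j329)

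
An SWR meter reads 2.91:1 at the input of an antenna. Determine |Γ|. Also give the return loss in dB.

|Γ| = (S − 1)/(S + 1) = (2.91 − 1)/(2.91 + 1) = 1.91/3.91
RL = −20·log₁₀|Γ| = −20·log₁₀(0.488)

|Γ| ≈ 0.488; return loss ≈ 6.22 dB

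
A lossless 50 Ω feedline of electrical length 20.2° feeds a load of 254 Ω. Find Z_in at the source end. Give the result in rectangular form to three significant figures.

Z_in ≈ 64.2 − j102 Ω

tan(βl) = tan(20.2°) = 0.368
Z_in = Z_0·(Z_L + jZ_0·tanβl)/(Z_0 + jZ_L·tanβl)
     = 50·(254 + j18.4)/(50 + j93.5)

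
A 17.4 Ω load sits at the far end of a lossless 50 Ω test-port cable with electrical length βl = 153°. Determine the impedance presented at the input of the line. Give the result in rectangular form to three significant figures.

tan(βl) = tan(153°) = -0.51
Z_in = Z_0·(Z_L + jZ_0·tanβl)/(Z_0 + jZ_L·tanβl)
     = 50·(17.4 − j25.5)/(50 − j8.87)

Z_in ≈ 21.2 − j21.7 Ω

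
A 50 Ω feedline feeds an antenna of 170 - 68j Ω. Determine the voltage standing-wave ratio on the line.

VSWR ≈ 3.99

Γ = (Z_L − Z_0)/(Z_L + Z_0) = (120 − j68)/(220 − j68)
|Γ| = 138/230 = 0.599
VSWR = (1 + |Γ|)/(1 − |Γ|) = 1.6/0.401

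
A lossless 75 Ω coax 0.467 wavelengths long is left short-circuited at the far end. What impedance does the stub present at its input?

Z_in ≈ −j15.8 Ω

βl = 2π × 0.467 = 168°
tan(βl) = -0.21
For a short-circuited stub, Z_in = jZ_0·tan(βl)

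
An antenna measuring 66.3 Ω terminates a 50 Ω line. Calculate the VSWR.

Γ = (66.3 − 50)/(66.3 + 50) = 0.14
VSWR = (1 + 0.14)/(1 − 0.14)

VSWR ≈ 1.33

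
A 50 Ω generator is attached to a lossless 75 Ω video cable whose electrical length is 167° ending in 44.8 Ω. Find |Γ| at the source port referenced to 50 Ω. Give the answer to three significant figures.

tan(βl) = -0.231
Z_in = Z_0·(Z_L + jZ_0·tanβl)/(Z_0 + jZ_L·tanβl) = 46.3 − j10.9 Ω
Γ_s = (Z_in − Z_s)/(Z_in + Z_s) = (-3.69 − j10.9)/(96.3 − j10.9), |Γ_s| = 0.119

|Γ| ≈ 0.119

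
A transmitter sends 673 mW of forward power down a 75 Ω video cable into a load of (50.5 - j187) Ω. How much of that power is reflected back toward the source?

P_reflected ≈ 472 mW

|Γ| = |(-24.5 − j187)/(125.5 − j187)| = 0.837
|Γ|² = 0.701
P_refl = |Γ|²·P_inc = 472 mW, P_del = (1 − |Γ|²)·P_inc = 201 mW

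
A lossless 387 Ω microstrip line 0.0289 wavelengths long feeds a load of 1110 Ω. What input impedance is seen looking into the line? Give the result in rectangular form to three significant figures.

Z_in ≈ 898 − j402 Ω

βl = 2π × 0.0289 = 10.4°
tan(βl) = tan(10.4°) = 0.184
Z_in = Z_0·(Z_L + jZ_0·tanβl)/(Z_0 + jZ_L·tanβl)
     = 387·(1110 + j71.1)/(387 + j204)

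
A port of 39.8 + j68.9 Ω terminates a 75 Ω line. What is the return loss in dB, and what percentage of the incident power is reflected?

Γ = (-35.2 + j68.9)/(114.8 + j68.9), |Γ| = 0.578
RL = −20·log₁₀(0.578) = 4.76 dB
P_refl/P_inc = |Γ|² = 0.334

RL ≈ 4.76 dB; 33.4% of incident power reflected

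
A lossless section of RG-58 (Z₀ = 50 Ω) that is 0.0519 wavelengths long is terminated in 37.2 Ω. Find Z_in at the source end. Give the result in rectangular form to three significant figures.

Z_in ≈ 39 + j7.1 Ω

βl = 2π × 0.0519 = 18.7°
tan(βl) = tan(18.7°) = 0.338
Z_in = Z_0·(Z_L + jZ_0·tanβl)/(Z_0 + jZ_L·tanβl)
     = 50·(37.2 + j16.9)/(50 + j12.6)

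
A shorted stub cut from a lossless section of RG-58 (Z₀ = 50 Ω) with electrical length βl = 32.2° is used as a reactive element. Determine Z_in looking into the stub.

tan(βl) = 0.63
For a shorted stub, Z_in = jZ_0·tan(βl)

Z_in ≈ +j31.5 Ω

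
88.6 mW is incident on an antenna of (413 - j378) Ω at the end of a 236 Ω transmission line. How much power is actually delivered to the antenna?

|Γ| = |(177 − j378)/(649 − j378)| = 0.556
|Γ|² = 0.309
P_refl = |Γ|²·P_inc = 27.4 mW, P_del = (1 − |Γ|²)·P_inc = 61.2 mW

P_delivered ≈ 61.2 mW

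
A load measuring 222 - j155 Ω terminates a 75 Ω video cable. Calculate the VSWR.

Γ = (Z_L − Z_0)/(Z_L + Z_0) = (147 − j155)/(297 − j155)
|Γ| = 214/335 = 0.638
VSWR = (1 + |Γ|)/(1 − |Γ|) = 1.64/0.362

VSWR ≈ 4.52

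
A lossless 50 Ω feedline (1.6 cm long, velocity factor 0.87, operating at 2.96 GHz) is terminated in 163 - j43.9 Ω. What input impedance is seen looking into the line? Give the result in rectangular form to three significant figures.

λ = v/f = 0.87·c / 2.96 GHz = 0.0882 m
βl = 2π·l/λ = 2π × 0.181 = 65.3°
tan(βl) = tan(65.3°) = 2.18
Z_in = Z_0·(Z_L + jZ_0·tanβl)/(Z_0 + jZ_L·tanβl)
     = 50·(163 + j64.9)/(146 + j355)

Z_in ≈ 15.9 − j16.4 Ω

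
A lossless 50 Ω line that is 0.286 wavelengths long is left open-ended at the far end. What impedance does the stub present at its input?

Z_in ≈ +j11.5 Ω

βl = 2π × 0.286 = 103°
tan(βl) = -4.35
For an open-ended stub, Z_in = −jZ_0·cot(βl) = −jZ_0/tan(βl)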